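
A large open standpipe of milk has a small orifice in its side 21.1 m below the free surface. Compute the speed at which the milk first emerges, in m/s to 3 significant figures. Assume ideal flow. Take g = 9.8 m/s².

v ≈ 20.3 m/s

With the surface at rest and both surface and jet at atmospheric pressure, Bernoulli gives ρg h = ½ρv², so v = √(2gh) = √(2·9.8·21.1) = 20.3 m/s.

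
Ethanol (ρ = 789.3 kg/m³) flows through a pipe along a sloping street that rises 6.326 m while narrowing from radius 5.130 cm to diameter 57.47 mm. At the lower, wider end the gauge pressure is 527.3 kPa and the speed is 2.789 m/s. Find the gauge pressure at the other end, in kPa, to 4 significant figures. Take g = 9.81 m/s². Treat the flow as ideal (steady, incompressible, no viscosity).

P₂ = 450.2 kPa

The volume flow rate is constant, so v₂ = (A₁/A₂)v₁ = (82.68/25.94)·2.789 = 8.889 m/s.
Applying Bernoulli between the two ends and solving for P₂: P₂ = P₁ + ½ρ(v₁² − v₂²) − ρgΔh.
P₂ = 527300 + ½·789.3·(2.789² − 8.889²) − 789.3·9.81·(+6.326) = 527300 + (-28110) − (48980) = 450200 Pa.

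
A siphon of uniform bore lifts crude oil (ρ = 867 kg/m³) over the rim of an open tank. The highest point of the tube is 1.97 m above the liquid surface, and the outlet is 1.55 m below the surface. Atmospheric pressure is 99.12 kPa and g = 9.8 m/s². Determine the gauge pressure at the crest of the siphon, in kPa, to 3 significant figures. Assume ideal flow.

Bernoulli surface→outlet gives ½v² = g·h_out, so v = √(2·9.8·1.55) = 5.51 m/s.
The bore is uniform, so the speed at the crest is the same v. Bernoulli surface→crest: P_atm = P_top + ½ρv² + ρg·h_top.
P_top = 99120 − ½·867·5.51² − 867·9.8·1.97 = 69200 Pa. So P_gauge = P_top − P_atm = -29900 Pa.

P_gauge = -29.9 kPa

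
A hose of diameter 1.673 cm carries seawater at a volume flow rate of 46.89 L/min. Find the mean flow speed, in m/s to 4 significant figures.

Q = 46.89 L/min = 0.0007815 m³/s.
v = Q/A = 0.0007815 / 0.0002198 = 3.555 m/s.

v ≈ 3.555 m/s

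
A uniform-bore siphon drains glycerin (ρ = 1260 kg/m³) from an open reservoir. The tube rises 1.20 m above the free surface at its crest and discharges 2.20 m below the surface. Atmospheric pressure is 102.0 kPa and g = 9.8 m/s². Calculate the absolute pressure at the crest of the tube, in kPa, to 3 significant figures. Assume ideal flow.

The outlet speed comes from Torricelli: v = √(2g·2.20) = 6.57 m/s.
With constant cross-section the crest speed equals v; applying Bernoulli from the surface up to the crest, P_top = P_atm − ½ρv² − ρg·h_top.
P_top = 102000 − ½·1260·6.57² − 1260·9.8·1.20 = 60000 Pa.

60.0 kPa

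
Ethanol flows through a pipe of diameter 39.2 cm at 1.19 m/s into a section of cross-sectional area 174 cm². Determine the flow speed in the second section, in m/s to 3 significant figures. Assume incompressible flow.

v₂ ≈ 8.25 m/s

Continuity gives A₁v₁ = A₂v₂, so v₂ = (1210 cm²)/(174 cm²) × 1.19 m/s = 8.25 m/s.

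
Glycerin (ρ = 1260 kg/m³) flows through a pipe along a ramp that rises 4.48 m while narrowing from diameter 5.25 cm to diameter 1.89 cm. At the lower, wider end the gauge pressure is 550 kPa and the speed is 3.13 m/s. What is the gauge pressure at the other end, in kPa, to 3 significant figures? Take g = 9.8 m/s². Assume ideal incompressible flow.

133 kPa

The volume flow rate is constant, so v₂ = (A₁/A₂)v₁ = (21.6/2.81)·3.13 = 24.2 m/s.
Energy conservation along the streamline gives P₂ = P₁ − ½ρ(v₂² − v₁²) − ρg(h₂ − h₁).
P₂ = 550000 + ½·1260·(3.13² − 24.2²) − 1260·9.8·(+4.48) = 550000 + (-361000) − (55300) = 133000 Pa.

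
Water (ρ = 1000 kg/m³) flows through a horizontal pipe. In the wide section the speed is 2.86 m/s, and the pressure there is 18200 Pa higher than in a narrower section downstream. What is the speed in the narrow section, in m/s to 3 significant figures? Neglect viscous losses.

Horizontal Bernoulli: P₁ + ½ρv₁² = P₂ + ½ρv₂², so v₂² = v₁² + 2(P₁ − P₂)/ρ.
v₂ = √(2.86² + 2·18200/1000) = √(8.18 + 36.4) = 6.68 m/s.

6.68 m/s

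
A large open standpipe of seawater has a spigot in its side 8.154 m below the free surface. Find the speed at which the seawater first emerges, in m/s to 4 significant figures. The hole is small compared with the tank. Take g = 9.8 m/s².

v ≈ 12.64 m/s

Torricelli's result v = √(2gh) gives v = √(2·9.8·8.154) = 12.64 m/s.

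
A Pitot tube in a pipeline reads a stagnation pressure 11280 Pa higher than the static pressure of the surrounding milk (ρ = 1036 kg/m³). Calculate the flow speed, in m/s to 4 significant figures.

At the stagnation point the flow is brought to rest, so Bernoulli gives P_stag − P_static = ½ρv².
v = √(2ΔP/ρ) = √(2·11280/1036) = 4.666 m/s.

4.666 m/s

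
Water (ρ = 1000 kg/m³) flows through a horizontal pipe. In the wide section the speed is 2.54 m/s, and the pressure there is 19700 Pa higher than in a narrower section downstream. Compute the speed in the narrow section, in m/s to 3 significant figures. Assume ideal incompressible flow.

v₂ = 6.77 m/s

Along the level pipe P + ½ρv² is conserved, hence v₂² = v₁² + 2(P₁ − P₂)/ρ.
v₂ = √(2.54² + 2·19700/1000) = √(6.45 + 39.4) = 6.77 m/s.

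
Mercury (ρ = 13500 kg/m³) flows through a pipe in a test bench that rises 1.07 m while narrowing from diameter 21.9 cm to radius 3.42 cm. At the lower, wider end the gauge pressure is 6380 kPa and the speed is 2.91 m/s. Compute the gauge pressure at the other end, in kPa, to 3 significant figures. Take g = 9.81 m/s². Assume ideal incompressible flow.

289 kPa

The volume flow rate is constant, so v₂ = (A₁/A₂)v₁ = (377/36.7)·2.91 = 29.8 m/s.
Applying Bernoulli between the two ends and solving for P₂: P₂ = P₁ + ½ρ(v₁² − v₂²) − ρgΔh.
P₂ = 6380000 + ½·13500·(2.91² − 29.8²) − 13500·9.81·(+1.07) = 6380000 + (-5950000) − (142000) = 289000 Pa.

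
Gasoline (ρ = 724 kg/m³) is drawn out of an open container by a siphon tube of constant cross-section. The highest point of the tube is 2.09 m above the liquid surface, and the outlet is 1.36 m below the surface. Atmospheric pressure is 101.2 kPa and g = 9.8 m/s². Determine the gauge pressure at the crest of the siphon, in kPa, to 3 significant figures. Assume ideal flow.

P_gauge = -24.5 kPa

From the surface to the outlet (both open to atmosphere, surface at rest): v = √(2g·h_out) = √(2·9.8·1.36) = 5.16 m/s.
The bore is uniform, so the speed at the crest is the same v. Bernoulli surface→crest: P_atm = P_top + ½ρv² + ρg·h_top.
P_top = 101200 − ½·724·5.16² − 724·9.8·2.09 = 76700 Pa. So P_gauge = P_top − P_atm = -24500 Pa.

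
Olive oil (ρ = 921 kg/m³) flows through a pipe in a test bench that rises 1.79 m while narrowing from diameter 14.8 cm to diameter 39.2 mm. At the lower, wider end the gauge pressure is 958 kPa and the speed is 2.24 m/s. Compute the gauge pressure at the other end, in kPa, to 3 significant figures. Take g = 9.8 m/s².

Mass conservation (A₁v₁ = A₂v₂) gives v₂ = 2.24 × 172/12.1 = 31.9 m/s.
Applying Bernoulli between the two ends and solving for P₂: P₂ = P₁ + ½ρ(v₁² − v₂²) − ρgΔh.
P₂ = 958000 + ½·921·(2.24² − 31.9²) − 921·9.8·(+1.79) = 958000 + (-467000) − (16200) = 475000 Pa.

P₂ ≈ 475 kPa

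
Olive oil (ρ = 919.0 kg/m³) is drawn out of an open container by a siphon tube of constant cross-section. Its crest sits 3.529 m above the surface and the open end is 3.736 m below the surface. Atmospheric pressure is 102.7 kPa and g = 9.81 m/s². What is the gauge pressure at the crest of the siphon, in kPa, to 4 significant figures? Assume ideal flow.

P_gauge ≈ -65.50 kPa

The outlet speed comes from Torricelli: v = √(2g·3.736) = 8.562 m/s.
Continuity keeps v the same throughout the tube; from surface to crest, P_atm + 0 = P_top + ½ρv² + ρg·h_top.
P_top = 102700 − ½·919.0·8.562² − 919.0·9.81·3.529 = 37200 Pa. So P_gauge = P_top − P_atm = -65500 Pa.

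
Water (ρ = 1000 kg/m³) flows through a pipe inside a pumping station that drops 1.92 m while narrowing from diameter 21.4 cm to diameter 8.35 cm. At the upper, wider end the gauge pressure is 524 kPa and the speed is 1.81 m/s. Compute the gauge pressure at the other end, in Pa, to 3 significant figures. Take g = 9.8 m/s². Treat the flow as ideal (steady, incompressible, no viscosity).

P₂ ≈ 474000 Pa

Mass conservation (A₁v₁ = A₂v₂) gives v₂ = 1.81 × 360/54.8 = 11.9 m/s.
Energy conservation along the streamline gives P₂ = P₁ − ½ρ(v₂² − v₁²) − ρg(h₂ − h₁).
P₂ = 524000 + ½·1000·(1.81² − 11.9²) − 1000·9.8·(−1.92) = 524000 + (-69000) − (-18800) = 474000 Pa.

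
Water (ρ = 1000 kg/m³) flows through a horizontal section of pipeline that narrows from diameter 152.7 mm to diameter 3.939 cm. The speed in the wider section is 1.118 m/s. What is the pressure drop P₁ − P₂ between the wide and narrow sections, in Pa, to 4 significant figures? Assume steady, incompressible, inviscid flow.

ΔP = 140500 Pa

Mass conservation (A₁v₁ = A₂v₂) gives v₂ = 1.118 × 183.1/12.19 = 16.80 m/s.
Along the horizontal streamline, P + ½ρv² is constant.
P₁ − P₂ = ½·1000·(16.80² − 1.118²) = ½·1000·281.0 = 140500 Pa.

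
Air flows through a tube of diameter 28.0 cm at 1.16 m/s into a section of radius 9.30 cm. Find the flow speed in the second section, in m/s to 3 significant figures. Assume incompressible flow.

Continuity gives A₁v₁ = A₂v₂, so v₂ = (616 cm²)/(272 cm²) × 1.16 m/s = 2.63 m/s.

2.63 m/s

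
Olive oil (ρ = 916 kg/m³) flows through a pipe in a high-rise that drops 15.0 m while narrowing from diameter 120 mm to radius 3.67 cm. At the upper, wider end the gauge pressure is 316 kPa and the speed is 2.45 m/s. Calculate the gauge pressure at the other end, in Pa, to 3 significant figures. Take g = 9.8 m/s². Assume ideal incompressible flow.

Mass conservation (A₁v₁ = A₂v₂) gives v₂ = 2.45 × 113/42.3 = 6.55 m/s.
Applying Bernoulli between the two ends and solving for P₂: P₂ = P₁ + ½ρ(v₁² − v₂²) − ρgΔh.
P₂ = 316000 + ½·916·(2.45² − 6.55²) − 916·9.8·(−15.0) = 316000 + (-16900) − (-135000) = 434000 Pa.

P₂ ≈ 434000 Pa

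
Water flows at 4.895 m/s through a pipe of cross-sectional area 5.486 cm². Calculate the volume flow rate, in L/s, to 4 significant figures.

Q = A·v = 0.0005486 m² × 4.895 m/s = 0.002685 m³/s.
Converting: 0.002685 m³/s × 1000 = 2.685 L/s.

2.685 L/s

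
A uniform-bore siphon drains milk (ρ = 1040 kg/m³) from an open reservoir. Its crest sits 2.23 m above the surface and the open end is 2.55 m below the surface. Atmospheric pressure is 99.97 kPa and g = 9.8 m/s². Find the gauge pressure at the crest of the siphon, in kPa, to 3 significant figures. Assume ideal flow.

P_gauge ≈ -48.7 kPa

Bernoulli surface→outlet gives ½v² = g·h_out, so v = √(2·9.8·2.55) = 7.07 m/s.
The bore is uniform, so the speed at the crest is the same v. Bernoulli surface→crest: P_atm = P_top + ½ρv² + ρg·h_top.
P_top = 99970 − ½·1040·7.07² − 1040·9.8·2.23 = 51300 Pa. So P_gauge = P_top − P_atm = -48700 Pa.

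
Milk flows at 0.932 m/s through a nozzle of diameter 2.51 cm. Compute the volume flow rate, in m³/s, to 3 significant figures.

Q ≈ 0.000461 m³/s

Q = A·v = 0.000495 m² × 0.932 m/s = 0.000461 m³/s.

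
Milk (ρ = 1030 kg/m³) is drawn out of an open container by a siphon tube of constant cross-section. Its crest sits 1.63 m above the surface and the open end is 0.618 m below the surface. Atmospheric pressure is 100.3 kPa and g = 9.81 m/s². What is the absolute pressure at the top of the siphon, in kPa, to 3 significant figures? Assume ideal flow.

77.6 kPa

Bernoulli surface→outlet gives ½v² = g·h_out, so v = √(2·9.81·0.618) = 3.48 m/s.
The bore is uniform, so the speed at the crest is the same v. Bernoulli surface→crest: P_atm = P_top + ½ρv² + ρg·h_top.
P_top = 100300 − ½·1030·3.48² − 1030·9.81·1.63 = 77600 Pa.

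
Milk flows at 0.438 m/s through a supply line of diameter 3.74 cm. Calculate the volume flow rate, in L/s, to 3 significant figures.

Q = A·v = 0.00110 m² × 0.438 m/s = 0.000481 m³/s.
Converting: 0.000481 m³/s × 1000 = 0.481 L/s.

Q = 0.481 L/s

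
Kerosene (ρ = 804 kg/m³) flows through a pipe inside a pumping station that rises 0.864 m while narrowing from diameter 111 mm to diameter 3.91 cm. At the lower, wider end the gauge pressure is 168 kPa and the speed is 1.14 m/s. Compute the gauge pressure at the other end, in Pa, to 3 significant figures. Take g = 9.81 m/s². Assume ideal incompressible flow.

P₂ ≈ 128000 Pa

Continuity gives A₁v₁ = A₂v₂, so v₂ = (96.8 cm²)/(12.0 cm²) × 1.14 m/s = 9.19 m/s.
Energy conservation along the streamline gives P₂ = P₁ − ½ρ(v₂² − v₁²) − ρg(h₂ − h₁).
P₂ = 168000 + ½·804·(1.14² − 9.19²) − 804·9.81·(+0.864) = 168000 + (-33400) − (6810) = 128000 Pa.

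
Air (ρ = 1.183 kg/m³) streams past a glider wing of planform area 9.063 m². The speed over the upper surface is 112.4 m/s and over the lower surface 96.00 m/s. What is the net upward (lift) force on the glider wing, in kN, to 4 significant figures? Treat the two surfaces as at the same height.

18.32 kN

The faster flow above has the lower pressure; Bernoulli (same height) gives ΔP = ½ρ(v_up² − v_low²).
ΔP = ½·1.183·(112.4² − 96.00²) = 2022 Pa.
Lift = ΔP · A = 2022 × 9.063 = 18320 N.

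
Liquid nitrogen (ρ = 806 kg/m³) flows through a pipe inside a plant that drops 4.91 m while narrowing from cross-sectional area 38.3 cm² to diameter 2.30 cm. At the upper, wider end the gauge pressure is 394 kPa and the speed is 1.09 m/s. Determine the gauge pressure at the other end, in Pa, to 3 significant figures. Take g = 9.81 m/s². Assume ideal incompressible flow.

Continuity gives A₁v₁ = A₂v₂, so v₂ = (38.3 cm²)/(4.15 cm²) × 1.09 m/s = 10.0 m/s.
Applying Bernoulli between the two ends and solving for P₂: P₂ = P₁ + ½ρ(v₁² − v₂²) − ρgΔh.
P₂ = 394000 + ½·806·(1.09² − 10.0²) − 806·9.81·(−4.91) = 394000 + (-40200) − (-38800) = 393000 Pa.

P₂ = 393000 Pa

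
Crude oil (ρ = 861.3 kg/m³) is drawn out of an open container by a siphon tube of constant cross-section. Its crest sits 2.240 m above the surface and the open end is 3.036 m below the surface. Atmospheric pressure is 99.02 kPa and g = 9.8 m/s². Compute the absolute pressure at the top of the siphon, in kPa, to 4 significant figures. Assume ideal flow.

Bernoulli surface→outlet gives ½v² = g·h_out, so v = √(2·9.8·3.036) = 7.714 m/s.
The bore is uniform, so the speed at the crest is the same v. Bernoulli surface→crest: P_atm = P_top + ½ρv² + ρg·h_top.
P_top = 99020 − ½·861.3·7.714² − 861.3·9.8·2.240 = 54490 Pa.

54.49 kPa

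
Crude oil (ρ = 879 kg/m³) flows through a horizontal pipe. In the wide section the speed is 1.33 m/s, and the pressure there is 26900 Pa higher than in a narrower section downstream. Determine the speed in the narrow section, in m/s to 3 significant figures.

v₂ ≈ 7.94 m/s

Horizontal Bernoulli: P₁ + ½ρv₁² = P₂ + ½ρv₂², so v₂² = v₁² + 2(P₁ − P₂)/ρ.
v₂ = √(1.33² + 2·26900/879) = √(1.77 + 61.2) = 7.94 m/s.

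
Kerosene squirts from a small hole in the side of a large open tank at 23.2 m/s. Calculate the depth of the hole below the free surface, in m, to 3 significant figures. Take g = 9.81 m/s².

h = 27.4 m

Inverting v = √(2gh) gives h = v² / 2g.
h = 23.2²/(2·9.81) = 538/19.62 = 27.4 m.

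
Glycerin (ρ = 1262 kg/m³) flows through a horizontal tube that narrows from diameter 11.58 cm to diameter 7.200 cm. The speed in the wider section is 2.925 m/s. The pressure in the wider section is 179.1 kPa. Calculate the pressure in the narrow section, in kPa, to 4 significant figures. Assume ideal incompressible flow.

P₂ ≈ 148.4 kPa

By continuity, v₂ = v₁·A₁/A₂ = 2.925·(105.3/40.72) = 7.566 m/s.
With no height change, Bernoulli's equation is P₁ + ½ρv₁² = P₂ + ½ρv₂².
P₂ = P₁ − ½ρ(v₂² − v₁²) = 179100 − ½·1262·(7.566² − 2.925²) = 179100 − 30720 = 148400 Pa.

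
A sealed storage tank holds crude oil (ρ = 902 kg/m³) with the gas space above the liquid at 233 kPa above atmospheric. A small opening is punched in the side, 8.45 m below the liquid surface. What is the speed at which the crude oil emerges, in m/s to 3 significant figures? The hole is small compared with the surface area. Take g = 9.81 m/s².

26.1 m/s

Take point 1 at the surface (v₁ ≈ 0) and point 2 at the hole (at atmospheric pressure). Bernoulli: P₁ + ρg h = P_atm + ½ρv₂².
With P₁ − P_atm = 233000 Pa, v₂ = √(2gh + 2ΔP/ρ) = √(2·9.81·8.45 + 2·233000/902) = 26.1 m/s.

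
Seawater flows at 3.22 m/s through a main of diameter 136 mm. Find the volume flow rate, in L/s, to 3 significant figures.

Q ≈ 46.8 L/s

Q = A·v = 0.0145 m² × 3.22 m/s = 0.0468 m³/s.
Converting: 0.0468 m³/s × 1000 = 46.8 L/s.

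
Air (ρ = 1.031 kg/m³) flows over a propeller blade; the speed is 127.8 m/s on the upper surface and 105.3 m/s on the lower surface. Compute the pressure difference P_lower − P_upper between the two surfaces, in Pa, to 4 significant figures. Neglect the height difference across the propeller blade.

The pressure is lower where the speed is higher: ΔP = ½ρ(v_up² − v_low²).
ΔP = ½·1.031·(127.8² − 105.3²) = 2704 Pa.

ΔP ≈ 2704 Pa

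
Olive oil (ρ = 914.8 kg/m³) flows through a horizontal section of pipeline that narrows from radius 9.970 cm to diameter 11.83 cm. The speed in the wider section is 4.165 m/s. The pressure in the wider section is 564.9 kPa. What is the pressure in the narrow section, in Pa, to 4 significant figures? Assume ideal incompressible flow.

P₂ ≈ 508800 Pa

By continuity, v₂ = v₁·A₁/A₂ = 4.165·(312.3/109.9) = 11.83 m/s.
With no height change, Bernoulli's equation is P₁ + ½ρv₁² = P₂ + ½ρv₂².
P₂ = P₁ − ½ρ(v₂² − v₁²) = 564900 − ½·914.8·(11.83² − 4.165²) = 564900 − 56110 = 508800 Pa.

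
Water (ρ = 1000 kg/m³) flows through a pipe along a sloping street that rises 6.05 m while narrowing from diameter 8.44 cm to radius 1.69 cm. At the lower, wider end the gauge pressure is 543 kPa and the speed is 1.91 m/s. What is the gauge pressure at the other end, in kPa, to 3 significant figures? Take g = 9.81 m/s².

Continuity gives A₁v₁ = A₂v₂, so v₂ = (55.9 cm²)/(8.97 cm²) × 1.91 m/s = 11.9 m/s.
Applying Bernoulli between the two ends and solving for P₂: P₂ = P₁ + ½ρ(v₁² − v₂²) − ρgΔh.
P₂ = 543000 + ½·1000·(1.91² − 11.9²) − 1000·9.81·(+6.05) = 543000 + (-69100) − (59400) = 415000 Pa.

P₂ ≈ 415 kPa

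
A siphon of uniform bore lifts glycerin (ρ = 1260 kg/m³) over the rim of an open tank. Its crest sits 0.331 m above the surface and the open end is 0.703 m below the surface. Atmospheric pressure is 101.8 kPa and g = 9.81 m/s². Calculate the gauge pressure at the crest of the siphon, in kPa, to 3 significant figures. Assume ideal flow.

Bernoulli surface→outlet gives ½v² = g·h_out, so v = √(2·9.81·0.703) = 3.71 m/s.
Continuity keeps v the same throughout the tube; from surface to crest, P_atm + 0 = P_top + ½ρv² + ρg·h_top.
P_top = 101800 − ½·1260·3.71² − 1260·9.81·0.331 = 89000 Pa. So P_gauge = P_top − P_atm = -12800 Pa.

-12.8 kPa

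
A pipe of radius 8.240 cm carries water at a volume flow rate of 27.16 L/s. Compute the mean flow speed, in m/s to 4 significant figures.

Q = 27.16 L/s = 0.02716 m³/s.
v = Q/A = 0.02716 / 0.02133 = 1.273 m/s.

v = 1.273 m/s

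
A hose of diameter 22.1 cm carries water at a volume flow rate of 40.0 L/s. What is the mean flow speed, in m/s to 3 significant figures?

v ≈ 1.04 m/s

Q = 40.0 L/s = 0.0400 m³/s.
v = Q/A = 0.0400 / 0.0384 = 1.04 m/s.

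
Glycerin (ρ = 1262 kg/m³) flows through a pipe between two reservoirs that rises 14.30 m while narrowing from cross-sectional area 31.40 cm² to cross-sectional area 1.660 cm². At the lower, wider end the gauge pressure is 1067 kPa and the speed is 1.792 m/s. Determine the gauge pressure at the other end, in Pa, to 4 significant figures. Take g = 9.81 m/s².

Continuity gives A₁v₁ = A₂v₂, so v₂ = (31.40 cm²)/(1.660 cm²) × 1.792 m/s = 33.90 m/s.
Energy conservation along the streamline gives P₂ = P₁ − ½ρ(v₂² − v₁²) − ρg(h₂ − h₁).
P₂ = 1067000 + ½·1262·(1.792² − 33.90²) − 1262·9.81·(+14.30) = 1067000 + (-723000) − (177000) = 167000 Pa.

P₂ ≈ 167000 Pa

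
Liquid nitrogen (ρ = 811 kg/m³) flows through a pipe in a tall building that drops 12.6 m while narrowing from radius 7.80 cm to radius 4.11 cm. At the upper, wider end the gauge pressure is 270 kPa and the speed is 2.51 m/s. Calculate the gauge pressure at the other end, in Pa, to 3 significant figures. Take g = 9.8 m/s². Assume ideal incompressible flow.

Mass conservation (A₁v₁ = A₂v₂) gives v₂ = 2.51 × 191/53.1 = 9.04 m/s.
Applying Bernoulli between the two ends and solving for P₂: P₂ = P₁ + ½ρ(v₁² − v₂²) − ρgΔh.
P₂ = 270000 + ½·811·(2.51² − 9.04²) − 811·9.8·(−12.6) = 270000 + (-30600) − (-100000) = 340000 Pa.

P₂ ≈ 340000 Pa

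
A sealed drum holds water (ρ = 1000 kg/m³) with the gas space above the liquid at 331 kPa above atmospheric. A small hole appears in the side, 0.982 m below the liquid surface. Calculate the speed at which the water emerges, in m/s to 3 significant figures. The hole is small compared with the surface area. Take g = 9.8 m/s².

Take point 1 at the surface (v₁ ≈ 0) and point 2 at the hole (at atmospheric pressure). Bernoulli: P₁ + ρg h = P_atm + ½ρv₂².
With P₁ − P_atm = 331000 Pa, v₂ = √(2gh + 2ΔP/ρ) = √(2·9.8·0.982 + 2·331000/1000) = 26.1 m/s.

v = 26.1 m/s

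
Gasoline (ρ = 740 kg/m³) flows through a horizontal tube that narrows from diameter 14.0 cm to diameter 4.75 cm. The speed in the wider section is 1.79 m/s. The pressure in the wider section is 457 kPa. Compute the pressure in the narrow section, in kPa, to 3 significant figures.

Continuity gives A₁v₁ = A₂v₂, so v₂ = (154 cm²)/(17.7 cm²) × 1.79 m/s = 15.5 m/s.
Bernoulli (h₁ = h₂): P₁ − P₂ = ½ρ(v₂² − v₁²).
P₂ = P₁ − ½ρ(v₂² − v₁²) = 457000 − ½·740·(15.5² − 1.79²) = 457000 − 88300 = 369000 Pa.

P₂ ≈ 369 kPa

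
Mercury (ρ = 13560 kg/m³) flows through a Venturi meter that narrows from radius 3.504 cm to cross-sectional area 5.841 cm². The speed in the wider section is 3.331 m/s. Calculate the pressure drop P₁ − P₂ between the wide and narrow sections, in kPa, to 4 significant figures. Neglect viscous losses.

ΔP = 3205 kPa

Continuity gives A₁v₁ = A₂v₂, so v₂ = (38.57 cm²)/(5.841 cm²) × 3.331 m/s = 22.00 m/s.
With no height change, Bernoulli's equation is P₁ + ½ρv₁² = P₂ + ½ρv₂².
P₁ − P₂ = ½·13560·(22.00² − 3.331²) = ½·13560·472.8 = 3205000 Pa.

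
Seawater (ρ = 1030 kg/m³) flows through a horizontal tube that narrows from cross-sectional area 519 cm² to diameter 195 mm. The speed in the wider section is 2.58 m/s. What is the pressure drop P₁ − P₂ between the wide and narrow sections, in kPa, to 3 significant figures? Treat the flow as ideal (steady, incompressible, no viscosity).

6.92 kPa

By continuity, v₂ = v₁·A₁/A₂ = 2.58·(519/299) = 4.48 m/s.
Bernoulli (h₁ = h₂): P₁ − P₂ = ½ρ(v₂² − v₁²).
P₁ − P₂ = ½·1030·(4.48² − 2.58²) = ½·1030·13.4 = 6920 Pa.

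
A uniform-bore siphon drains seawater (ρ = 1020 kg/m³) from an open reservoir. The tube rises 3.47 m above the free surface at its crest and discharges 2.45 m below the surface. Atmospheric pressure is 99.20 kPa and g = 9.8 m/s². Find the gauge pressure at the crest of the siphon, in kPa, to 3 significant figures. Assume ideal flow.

The outlet speed comes from Torricelli: v = √(2g·2.45) = 6.93 m/s.
The bore is uniform, so the speed at the crest is the same v. Bernoulli surface→crest: P_atm = P_top + ½ρv² + ρg·h_top.
P_top = 99200 − ½·1020·6.93² − 1020·9.8·3.47 = 40000 Pa. So P_gauge = P_top − P_atm = -59200 Pa.

P_gauge = -59.2 kPa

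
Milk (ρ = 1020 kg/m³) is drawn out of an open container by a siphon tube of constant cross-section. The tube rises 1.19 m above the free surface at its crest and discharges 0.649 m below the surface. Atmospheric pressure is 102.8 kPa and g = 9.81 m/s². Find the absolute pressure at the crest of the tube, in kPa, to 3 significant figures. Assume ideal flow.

Bernoulli surface→outlet gives ½v² = g·h_out, so v = √(2·9.81·0.649) = 3.57 m/s.
Continuity keeps v the same throughout the tube; from surface to crest, P_atm + 0 = P_top + ½ρv² + ρg·h_top.
P_top = 102800 − ½·1020·3.57² − 1020·9.81·1.19 = 84400 Pa.

84.4 kPa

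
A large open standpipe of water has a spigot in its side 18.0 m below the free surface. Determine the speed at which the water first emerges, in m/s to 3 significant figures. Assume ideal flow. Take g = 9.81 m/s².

v = 18.8 m/s

With the surface at rest and both surface and jet at atmospheric pressure, Bernoulli gives ρg h = ½ρv², so v = √(2gh) = √(2·9.81·18.0) = 18.8 m/s.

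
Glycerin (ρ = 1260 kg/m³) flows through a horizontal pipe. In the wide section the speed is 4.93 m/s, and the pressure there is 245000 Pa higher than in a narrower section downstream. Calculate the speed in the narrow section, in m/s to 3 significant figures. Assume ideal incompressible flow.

Along the level pipe P + ½ρv² is conserved, hence v₂² = v₁² + 2(P₁ − P₂)/ρ.
v₂ = √(4.93² + 2·245000/1260) = √(24.3 + 389) = 20.3 m/s.

v₂ ≈ 20.3 m/s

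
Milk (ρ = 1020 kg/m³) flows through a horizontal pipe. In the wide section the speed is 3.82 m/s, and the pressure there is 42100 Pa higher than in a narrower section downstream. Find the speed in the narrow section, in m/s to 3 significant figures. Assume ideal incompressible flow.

With h₁ = h₂, rearranging Bernoulli gives v₂ = √(v₁² + 2ΔP/ρ).
v₂ = √(3.82² + 2·42100/1020) = √(14.6 + 82.5) = 9.86 m/s.

v₂ ≈ 9.86 m/s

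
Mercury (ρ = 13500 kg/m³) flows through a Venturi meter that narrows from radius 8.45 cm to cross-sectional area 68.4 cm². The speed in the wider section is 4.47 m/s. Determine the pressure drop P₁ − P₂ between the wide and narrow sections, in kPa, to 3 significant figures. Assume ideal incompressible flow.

ΔP = 1320 kPa

Mass conservation (A₁v₁ = A₂v₂) gives v₂ = 4.47 × 224/68.4 = 14.7 m/s.
Bernoulli (h₁ = h₂): P₁ − P₂ = ½ρ(v₂² − v₁²).
P₁ − P₂ = ½·13500·(14.7² − 4.47²) = ½·13500·195 = 1320000 Pa.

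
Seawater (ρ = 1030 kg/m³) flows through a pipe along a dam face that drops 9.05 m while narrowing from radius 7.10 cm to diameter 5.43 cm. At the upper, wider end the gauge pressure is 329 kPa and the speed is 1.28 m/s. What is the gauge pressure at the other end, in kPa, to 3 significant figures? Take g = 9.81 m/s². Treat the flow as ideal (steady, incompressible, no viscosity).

The volume flow rate is constant, so v₂ = (A₁/A₂)v₁ = (158/23.2)·1.28 = 8.75 m/s.
Applying Bernoulli between the two ends and solving for P₂: P₂ = P₁ + ½ρ(v₁² − v₂²) − ρgΔh.
P₂ = 329000 + ½·1030·(1.28² − 8.75²) − 1030·9.81·(−9.05) = 329000 + (-38600) − (-91400) = 382000 Pa.

382 kPa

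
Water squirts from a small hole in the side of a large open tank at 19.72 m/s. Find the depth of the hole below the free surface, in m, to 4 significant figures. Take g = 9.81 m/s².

h ≈ 19.82 m

Torricelli: v = √(2gh), so h = v²/(2g).
h = 19.72²/(2·9.81) = 388.9/19.62 = 19.82 m.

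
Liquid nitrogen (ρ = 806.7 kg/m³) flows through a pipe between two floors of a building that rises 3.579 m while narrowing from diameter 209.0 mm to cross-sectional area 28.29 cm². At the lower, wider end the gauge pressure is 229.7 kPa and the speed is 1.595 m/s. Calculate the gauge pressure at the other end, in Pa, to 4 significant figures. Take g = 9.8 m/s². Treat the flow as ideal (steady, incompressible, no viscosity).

By continuity, v₂ = v₁·A₁/A₂ = 1.595·(343.1/28.29) = 19.34 m/s.
Applying Bernoulli between the two ends and solving for P₂: P₂ = P₁ + ½ρ(v₁² − v₂²) − ρgΔh.
P₂ = 229700 + ½·806.7·(1.595² − 19.34²) − 806.7·9.8·(+3.579) = 229700 + (-149900) − (28290) = 51530 Pa.

P₂ = 51530 Pa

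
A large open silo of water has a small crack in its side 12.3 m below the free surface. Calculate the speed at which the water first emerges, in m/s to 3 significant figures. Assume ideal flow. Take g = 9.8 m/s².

The surface is effectively still and both ends are open, so ½v² = gh and v = √(2·9.8·12.3) = 15.5 m/s.

v ≈ 15.5 m/s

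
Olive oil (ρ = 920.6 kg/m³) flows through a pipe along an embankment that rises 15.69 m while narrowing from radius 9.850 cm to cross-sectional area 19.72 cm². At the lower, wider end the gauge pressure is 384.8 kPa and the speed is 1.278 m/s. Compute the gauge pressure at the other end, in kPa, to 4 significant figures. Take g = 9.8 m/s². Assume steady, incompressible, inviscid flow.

P₂ ≈ 64.39 kPa

The volume flow rate is constant, so v₂ = (A₁/A₂)v₁ = (304.8/19.72)·1.278 = 19.75 m/s.
Applying Bernoulli between the two ends and solving for P₂: P₂ = P₁ + ½ρ(v₁² − v₂²) − ρgΔh.
P₂ = 384800 + ½·920.6·(1.278² − 19.75²) − 920.6·9.8·(+15.69) = 384800 + (-178900) − (141600) = 64390 Pa.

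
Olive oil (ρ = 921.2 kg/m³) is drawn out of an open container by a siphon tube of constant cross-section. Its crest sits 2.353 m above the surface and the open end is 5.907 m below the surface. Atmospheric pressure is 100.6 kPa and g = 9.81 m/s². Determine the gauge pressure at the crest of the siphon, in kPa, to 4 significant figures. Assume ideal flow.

P_gauge ≈ -74.65 kPa

From the surface to the outlet (both open to atmosphere, surface at rest): v = √(2g·h_out) = √(2·9.81·5.907) = 10.77 m/s.
With constant cross-section the crest speed equals v; applying Bernoulli from the surface up to the crest, P_top = P_atm − ½ρv² − ρg·h_top.
P_top = 100600 − ½·921.2·10.77² − 921.2·9.81·2.353 = 25950 Pa. So P_gauge = P_top − P_atm = -74650 Pa.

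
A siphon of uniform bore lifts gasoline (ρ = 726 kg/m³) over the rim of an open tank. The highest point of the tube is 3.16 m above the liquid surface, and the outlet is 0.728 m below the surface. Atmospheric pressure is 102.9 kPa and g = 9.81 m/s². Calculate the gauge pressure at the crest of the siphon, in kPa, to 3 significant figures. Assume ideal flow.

-27.7 kPa

The outlet speed comes from Torricelli: v = √(2g·0.728) = 3.78 m/s.
The bore is uniform, so the speed at the crest is the same v. Bernoulli surface→crest: P_atm = P_top + ½ρv² + ρg·h_top.
P_top = 102900 − ½·726·3.78² − 726·9.81·3.16 = 75200 Pa. So P_gauge = P_top − P_atm = -27700 Pa.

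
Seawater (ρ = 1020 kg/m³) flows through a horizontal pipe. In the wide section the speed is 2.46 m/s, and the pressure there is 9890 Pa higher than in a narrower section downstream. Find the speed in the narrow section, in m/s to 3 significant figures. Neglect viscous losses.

Along the level pipe P + ½ρv² is conserved, hence v₂² = v₁² + 2(P₁ − P₂)/ρ.
v₂ = √(2.46² + 2·9890/1020) = √(6.05 + 19.4) = 5.04 m/s.

5.04 m/s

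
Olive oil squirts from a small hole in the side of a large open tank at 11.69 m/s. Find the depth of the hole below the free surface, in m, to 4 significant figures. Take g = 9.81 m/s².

For a small hole in a large open tank, ½v² = gh, giving h = v²/(2g).
h = 11.69²/(2·9.81) = 136.7/19.62 = 6.965 m.

h = 6.965 m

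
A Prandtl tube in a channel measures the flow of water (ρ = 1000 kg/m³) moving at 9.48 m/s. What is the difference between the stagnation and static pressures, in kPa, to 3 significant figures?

At the stagnation point the flow is brought to rest, so Bernoulli gives P_stag − P_static = ½ρv².
ΔP = ½·1000·9.48² = 44900 Pa.

44.9 kPa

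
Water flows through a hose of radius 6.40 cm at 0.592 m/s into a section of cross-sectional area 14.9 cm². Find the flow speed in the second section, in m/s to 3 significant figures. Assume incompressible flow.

The volume flow rate is constant, so v₂ = (A₁/A₂)v₁ = (129/14.9)·0.592 = 5.11 m/s.

5.11 m/s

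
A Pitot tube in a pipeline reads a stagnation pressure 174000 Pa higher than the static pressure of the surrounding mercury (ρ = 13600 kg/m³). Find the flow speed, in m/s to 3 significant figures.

v ≈ 5.06 m/s

Bernoulli between the free stream and the stagnation point: ½ρv² = P_stag − P_static.
v = √(2ΔP/ρ) = √(2·174000/13600) = 5.06 m/s.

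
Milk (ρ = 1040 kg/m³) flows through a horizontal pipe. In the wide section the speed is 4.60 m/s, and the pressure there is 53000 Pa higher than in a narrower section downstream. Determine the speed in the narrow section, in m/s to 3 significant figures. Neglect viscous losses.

Along the level pipe P + ½ρv² is conserved, hence v₂² = v₁² + 2(P₁ − P₂)/ρ.
v₂ = √(4.60² + 2·53000/1040) = √(21.2 + 102) = 11.1 m/s.

11.1 m/s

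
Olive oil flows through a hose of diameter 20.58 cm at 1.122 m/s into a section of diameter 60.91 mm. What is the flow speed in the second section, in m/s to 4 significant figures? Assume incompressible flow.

Mass conservation (A₁v₁ = A₂v₂) gives v₂ = 1.122 × 332.6/29.14 = 12.81 m/s.

v₂ ≈ 12.81 m/s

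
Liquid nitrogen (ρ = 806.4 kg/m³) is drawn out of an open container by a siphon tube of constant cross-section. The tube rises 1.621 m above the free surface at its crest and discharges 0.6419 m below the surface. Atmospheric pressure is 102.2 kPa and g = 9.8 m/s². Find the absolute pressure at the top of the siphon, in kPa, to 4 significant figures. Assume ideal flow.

84.32 kPa

The outlet speed comes from Torricelli: v = √(2g·0.6419) = 3.547 m/s.
Continuity keeps v the same throughout the tube; from surface to crest, P_atm + 0 = P_top + ½ρv² + ρg·h_top.
P_top = 102200 − ½·806.4·3.547² − 806.4·9.8·1.621 = 84320 Pa.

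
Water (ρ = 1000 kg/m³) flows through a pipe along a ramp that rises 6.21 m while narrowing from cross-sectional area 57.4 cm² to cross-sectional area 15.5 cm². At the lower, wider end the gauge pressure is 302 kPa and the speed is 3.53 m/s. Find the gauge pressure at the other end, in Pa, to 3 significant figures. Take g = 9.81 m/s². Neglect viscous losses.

By continuity, v₂ = v₁·A₁/A₂ = 3.53·(57.4/15.5) = 13.1 m/s.
Bernoulli: P₁ + ½ρv₁² + ρg h₁ = P₂ + ½ρv₂² + ρg h₂, so P₂ = P₁ + ½ρ(v₁² − v₂²) − ρg(h₂ − h₁).
P₂ = 302000 + ½·1000·(3.53² − 13.1²) − 1000·9.81·(+6.21) = 302000 + (-79200) − (60900) = 162000 Pa.

162000 Pa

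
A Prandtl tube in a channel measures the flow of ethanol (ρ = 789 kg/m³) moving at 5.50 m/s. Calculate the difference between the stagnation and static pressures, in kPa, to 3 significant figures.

11.9 kPa

At the stagnation point the flow is brought to rest, so Bernoulli gives P_stag − P_static = ½ρv².
ΔP = ½·789·5.50² = 11900 Pa.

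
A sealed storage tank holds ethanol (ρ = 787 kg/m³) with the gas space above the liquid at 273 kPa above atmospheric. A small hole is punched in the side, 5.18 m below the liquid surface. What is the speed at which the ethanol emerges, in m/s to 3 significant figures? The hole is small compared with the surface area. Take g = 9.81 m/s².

Take point 1 at the surface (v₁ ≈ 0) and point 2 at the hole (at atmospheric pressure). Bernoulli: P₁ + ρg h = P_atm + ½ρv₂².
With P₁ − P_atm = 273000 Pa, v₂ = √(2gh + 2ΔP/ρ) = √(2·9.81·5.18 + 2·273000/787) = 28.2 m/s.

28.2 m/s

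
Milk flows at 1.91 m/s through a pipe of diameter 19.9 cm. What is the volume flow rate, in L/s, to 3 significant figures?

Q = A·v = 0.0311 m² × 1.91 m/s = 0.0594 m³/s.
Converting: 0.0594 m³/s × 1000 = 59.4 L/s.

Q ≈ 59.4 L/s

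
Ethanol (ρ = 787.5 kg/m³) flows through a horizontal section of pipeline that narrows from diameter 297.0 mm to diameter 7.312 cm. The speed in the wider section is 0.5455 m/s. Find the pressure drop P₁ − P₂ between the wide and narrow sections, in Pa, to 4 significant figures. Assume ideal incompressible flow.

31780 Pa

By continuity, v₂ = v₁·A₁/A₂ = 0.5455·(692.8/41.99) = 9.000 m/s.
With no height change, Bernoulli's equation is P₁ + ½ρv₁² = P₂ + ½ρv₂².
P₁ − P₂ = ½·787.5·(9.000² − 0.5455²) = ½·787.5·80.70 = 31780 Pa.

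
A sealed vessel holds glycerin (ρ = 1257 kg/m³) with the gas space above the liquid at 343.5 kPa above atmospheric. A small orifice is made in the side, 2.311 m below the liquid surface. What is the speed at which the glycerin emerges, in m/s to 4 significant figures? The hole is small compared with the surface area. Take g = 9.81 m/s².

Take point 1 at the surface (v₁ ≈ 0) and point 2 at the hole (at atmospheric pressure). Bernoulli: P₁ + ρg h = P_atm + ½ρv₂².
With P₁ − P_atm = 343500 Pa, v₂ = √(2gh + 2ΔP/ρ) = √(2·9.81·2.311 + 2·343500/1257) = 24.33 m/s.

v = 24.33 m/s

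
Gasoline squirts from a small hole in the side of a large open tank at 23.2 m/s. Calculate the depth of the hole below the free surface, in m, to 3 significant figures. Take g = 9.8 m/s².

Torricelli: v = √(2gh), so h = v²/(2g).
h = 23.2²/(2·9.8) = 538/19.60 = 27.5 m.

27.5 m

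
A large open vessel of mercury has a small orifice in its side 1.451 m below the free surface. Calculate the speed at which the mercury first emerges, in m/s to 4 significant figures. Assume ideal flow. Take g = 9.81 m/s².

5.336 m/s

Torricelli's result v = √(2gh) gives v = √(2·9.81·1.451) = 5.336 m/s.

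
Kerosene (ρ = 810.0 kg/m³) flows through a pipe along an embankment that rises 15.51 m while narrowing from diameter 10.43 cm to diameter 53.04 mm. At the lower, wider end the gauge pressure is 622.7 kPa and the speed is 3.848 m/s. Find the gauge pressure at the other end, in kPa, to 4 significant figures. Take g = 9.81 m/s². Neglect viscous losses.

415.8 kPa

By continuity, v₂ = v₁·A₁/A₂ = 3.848·(85.44/22.10) = 14.88 m/s.
Energy conservation along the streamline gives P₂ = P₁ − ½ρ(v₂² − v₁²) − ρg(h₂ − h₁).
P₂ = 622700 + ½·810.0·(3.848² − 14.88²) − 810.0·9.81·(+15.51) = 622700 + (-83670) − (123200) = 415800 Pa.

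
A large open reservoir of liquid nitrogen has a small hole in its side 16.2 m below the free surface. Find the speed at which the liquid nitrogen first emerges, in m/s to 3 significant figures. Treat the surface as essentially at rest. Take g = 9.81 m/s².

Torricelli's result v = √(2gh) gives v = √(2·9.81·16.2) = 17.8 m/s.

v ≈ 17.8 m/s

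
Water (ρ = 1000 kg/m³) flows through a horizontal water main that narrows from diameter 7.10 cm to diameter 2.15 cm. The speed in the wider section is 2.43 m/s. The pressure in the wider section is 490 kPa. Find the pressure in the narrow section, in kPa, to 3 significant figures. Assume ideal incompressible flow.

Continuity gives A₁v₁ = A₂v₂, so v₂ = (39.6 cm²)/(3.63 cm²) × 2.43 m/s = 26.5 m/s.
Along the horizontal streamline, P + ½ρv² is constant.
P₂ = P₁ − ½ρ(v₂² − v₁²) = 490000 − ½·1000·(26.5² − 2.43²) = 490000 − 348000 = 142000 Pa.

142 kPa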